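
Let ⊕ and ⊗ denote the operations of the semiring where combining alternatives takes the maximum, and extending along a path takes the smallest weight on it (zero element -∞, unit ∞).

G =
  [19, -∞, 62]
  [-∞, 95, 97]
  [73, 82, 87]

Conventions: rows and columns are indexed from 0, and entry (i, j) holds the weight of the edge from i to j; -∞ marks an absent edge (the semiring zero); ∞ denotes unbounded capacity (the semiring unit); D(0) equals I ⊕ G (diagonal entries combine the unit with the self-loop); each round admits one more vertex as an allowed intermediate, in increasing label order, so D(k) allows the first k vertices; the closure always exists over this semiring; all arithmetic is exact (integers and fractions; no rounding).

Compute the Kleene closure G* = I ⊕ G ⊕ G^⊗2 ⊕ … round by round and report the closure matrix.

D(0):
  [∞, -∞, 62]
  [-∞, ∞, 97]
  [73, 82, ∞]
D(1):
  [∞, -∞, 62]
  [-∞, ∞, 97]
  [73, 82, ∞]
D(2):
  [∞, -∞, 62]
  [-∞, ∞, 97]
  [73, 82, ∞]
D(3):
  [∞, 62, 62]
  [73, ∞, 97]
  [73, 82, ∞]
Answer: G* = [[∞, 62, 62], [73, ∞, 97], [73, 82, ∞]]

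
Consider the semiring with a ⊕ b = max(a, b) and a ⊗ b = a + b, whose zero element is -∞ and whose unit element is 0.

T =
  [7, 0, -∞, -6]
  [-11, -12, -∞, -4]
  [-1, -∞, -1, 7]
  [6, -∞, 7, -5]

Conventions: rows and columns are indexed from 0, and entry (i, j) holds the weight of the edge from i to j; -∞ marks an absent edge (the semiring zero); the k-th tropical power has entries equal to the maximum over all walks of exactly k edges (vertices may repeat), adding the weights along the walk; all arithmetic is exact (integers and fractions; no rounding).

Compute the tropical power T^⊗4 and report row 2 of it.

T^⊗2:
  [14, 7, 1, 1]
  [2, -11, 3, -9]
  [13, -1, 14, 6]
  [13, 6, 6, 14]
T^⊗3:
  [21, 14, 8, 8]
  [9, 2, 2, 10]
  [20, 13, 13, 21]
  [20, 13, 21, 13]
T^⊗4:
  [28, 21, 15, 15]
  [16, 9, 17, 9]
  [27, 20, 28, 20]
  [27, 20, 20, 28]
Answer: row 2 of T^⊗4 = [27, 20, 28, 20]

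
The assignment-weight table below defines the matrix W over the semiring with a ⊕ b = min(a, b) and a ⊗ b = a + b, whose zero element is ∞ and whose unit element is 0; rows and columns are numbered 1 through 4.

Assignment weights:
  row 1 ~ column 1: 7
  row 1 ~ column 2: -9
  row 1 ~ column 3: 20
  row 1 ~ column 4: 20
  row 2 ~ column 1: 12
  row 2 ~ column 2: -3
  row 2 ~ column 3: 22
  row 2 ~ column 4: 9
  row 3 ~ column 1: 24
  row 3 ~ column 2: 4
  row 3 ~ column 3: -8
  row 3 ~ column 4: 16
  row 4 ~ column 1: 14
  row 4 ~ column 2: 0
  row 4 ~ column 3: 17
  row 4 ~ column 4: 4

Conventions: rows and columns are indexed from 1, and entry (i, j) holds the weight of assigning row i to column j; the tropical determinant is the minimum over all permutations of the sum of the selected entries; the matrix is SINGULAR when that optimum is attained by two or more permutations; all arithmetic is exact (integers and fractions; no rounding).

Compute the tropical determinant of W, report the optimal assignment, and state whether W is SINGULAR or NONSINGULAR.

σ = (1, 2, 3, 4): 7 + (-3) + (-8) + 4 = 0
σ = (1, 2, 4, 3): 7 + (-3) + 16 + 17 = 37
σ = (1, 3, 2, 4): 7 + 22 + 4 + 4 = 37
σ = (1, 3, 4, 2): 7 + 22 + 16 + 0 = 45
σ = (1, 4, 2, 3): 7 + 9 + 4 + 17 = 37
σ = (1, 4, 3, 2): 7 + 9 + (-8) + 0 = 8
σ = (2, 1, 3, 4): (-9) + 12 + (-8) + 4 = -1
σ = (2, 1, 4, 3): (-9) + 12 + 16 + 17 = 36
σ = (2, 3, 1, 4): (-9) + 22 + 24 + 4 = 41
σ = (2, 3, 4, 1): (-9) + 22 + 16 + 14 = 43
σ = (2, 4, 1, 3): (-9) + 9 + 24 + 17 = 41
σ = (2, 4, 3, 1): (-9) + 9 + (-8) + 14 = 6
σ = (3, 1, 2, 4): 20 + 12 + 4 + 4 = 40
σ = (3, 1, 4, 2): 20 + 12 + 16 + 0 = 48
σ = (3, 2, 1, 4): 20 + (-3) + 24 + 4 = 45
σ = (3, 2, 4, 1): 20 + (-3) + 16 + 14 = 47
σ = (3, 4, 1, 2): 20 + 9 + 24 + 0 = 53
σ = (3, 4, 2, 1): 20 + 9 + 4 + 14 = 47
σ = (4, 1, 2, 3): 20 + 12 + 4 + 17 = 53
σ = (4, 1, 3, 2): 20 + 12 + (-8) + 0 = 24
σ = (4, 2, 1, 3): 20 + (-3) + 24 + 17 = 58
σ = (4, 2, 3, 1): 20 + (-3) + (-8) + 14 = 23
σ = (4, 3, 1, 2): 20 + 22 + 24 + 0 = 66
σ = (4, 3, 2, 1): 20 + 22 + 4 + 14 = 60
Optimal value attained by: σ = (2, 1, 3, 4).
Answer: det⊕(W) = -1; verdict: NONSINGULAR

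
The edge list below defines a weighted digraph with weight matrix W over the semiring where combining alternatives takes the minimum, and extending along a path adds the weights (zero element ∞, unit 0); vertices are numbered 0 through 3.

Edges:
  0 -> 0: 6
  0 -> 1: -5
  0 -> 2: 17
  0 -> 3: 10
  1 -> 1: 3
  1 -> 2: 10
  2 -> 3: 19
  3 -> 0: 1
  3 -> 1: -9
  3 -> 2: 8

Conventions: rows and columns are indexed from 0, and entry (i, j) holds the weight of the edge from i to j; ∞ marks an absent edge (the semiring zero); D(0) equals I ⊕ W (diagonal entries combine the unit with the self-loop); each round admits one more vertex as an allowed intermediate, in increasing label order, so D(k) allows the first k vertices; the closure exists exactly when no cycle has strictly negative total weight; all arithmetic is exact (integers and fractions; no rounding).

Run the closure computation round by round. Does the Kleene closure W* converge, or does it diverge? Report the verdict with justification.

D(0):
  [0, -5, 17, 10]
  [∞, 0, 10, ∞]
  [∞, ∞, 0, 19]
  [1, -9, 8, 0]
D(1):
  [0, -5, 17, 10]
  [∞, 0, 10, ∞]
  [∞, ∞, 0, 19]
  [1, -9, 8, 0]
D(2):
  [0, -5, 5, 10]
  [∞, 0, 10, ∞]
  [∞, ∞, 0, 19]
  [1, -9, 1, 0]
D(3):
  [0, -5, 5, 10]
  [∞, 0, 10, 29]
  [∞, ∞, 0, 19]
  [1, -9, 1, 0]
D(4):
  [0, -5, 5, 10]
  [30, 0, 10, 29]
  [20, 10, 0, 19]
  [1, -9, 1, 0]
Key observation: every diagonal entry stays at the unit through all rounds, so no improving cycle exists.
Answer: CONVERGES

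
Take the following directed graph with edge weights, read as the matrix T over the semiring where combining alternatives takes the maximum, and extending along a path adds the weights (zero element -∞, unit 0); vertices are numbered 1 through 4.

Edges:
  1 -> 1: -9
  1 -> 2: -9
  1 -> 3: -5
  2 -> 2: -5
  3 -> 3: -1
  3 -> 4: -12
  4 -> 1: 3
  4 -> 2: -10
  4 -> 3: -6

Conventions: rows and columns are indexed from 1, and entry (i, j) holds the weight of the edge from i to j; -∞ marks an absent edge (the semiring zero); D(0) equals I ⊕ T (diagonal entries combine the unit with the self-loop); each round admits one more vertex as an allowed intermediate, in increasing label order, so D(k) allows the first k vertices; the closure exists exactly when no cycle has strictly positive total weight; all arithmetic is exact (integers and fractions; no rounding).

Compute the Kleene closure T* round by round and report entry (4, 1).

D(0):
  [0, -9, -5, -∞]
  [-∞, 0, -∞, -∞]
  [-∞, -∞, 0, -12]
  [3, -10, -6, 0]
D(1):
  [0, -9, -5, -∞]
  [-∞, 0, -∞, -∞]
  [-∞, -∞, 0, -12]
  [3, -6, -2, 0]
D(2):
  [0, -9, -5, -∞]
  [-∞, 0, -∞, -∞]
  [-∞, -∞, 0, -12]
  [3, -6, -2, 0]
D(3):
  [0, -9, -5, -17]
  [-∞, 0, -∞, -∞]
  [-∞, -∞, 0, -12]
  [3, -6, -2, 0]
D(4):
  [0, -9, -5, -17]
  [-∞, 0, -∞, -∞]
  [-9, -18, 0, -12]
  [3, -6, -2, 0]
Answer: T*[4][1] = 3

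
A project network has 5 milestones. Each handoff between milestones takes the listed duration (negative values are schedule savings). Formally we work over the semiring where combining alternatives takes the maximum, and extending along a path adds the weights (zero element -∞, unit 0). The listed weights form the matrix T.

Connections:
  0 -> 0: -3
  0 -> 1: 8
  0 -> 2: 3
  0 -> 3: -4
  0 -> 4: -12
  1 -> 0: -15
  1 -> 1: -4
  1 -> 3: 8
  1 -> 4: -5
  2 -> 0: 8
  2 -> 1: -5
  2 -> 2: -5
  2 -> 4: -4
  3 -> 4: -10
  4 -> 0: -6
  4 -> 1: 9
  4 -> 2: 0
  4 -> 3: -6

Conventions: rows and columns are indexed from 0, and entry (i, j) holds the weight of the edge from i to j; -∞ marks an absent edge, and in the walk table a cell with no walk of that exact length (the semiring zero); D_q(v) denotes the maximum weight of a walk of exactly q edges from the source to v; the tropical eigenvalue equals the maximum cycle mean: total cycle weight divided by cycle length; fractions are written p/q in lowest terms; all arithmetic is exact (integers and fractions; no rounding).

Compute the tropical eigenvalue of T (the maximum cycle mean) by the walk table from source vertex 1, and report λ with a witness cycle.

q=0: [-∞, 0, -∞, -∞, -∞]
q=1: [-15, -4, -∞, 8, -5]
q=2: [-11, 4, -5, 4, -2]
q=3: [3, 7, -2, 12, -1]
q=4: [6, 11, 6, 15, 2]
q=5: [14, 14, 9, 19, 6]
Optimal cycle mean attained by: cycle 0->2->0, total 3 + 8, length 2.
Answer: λ = 11/2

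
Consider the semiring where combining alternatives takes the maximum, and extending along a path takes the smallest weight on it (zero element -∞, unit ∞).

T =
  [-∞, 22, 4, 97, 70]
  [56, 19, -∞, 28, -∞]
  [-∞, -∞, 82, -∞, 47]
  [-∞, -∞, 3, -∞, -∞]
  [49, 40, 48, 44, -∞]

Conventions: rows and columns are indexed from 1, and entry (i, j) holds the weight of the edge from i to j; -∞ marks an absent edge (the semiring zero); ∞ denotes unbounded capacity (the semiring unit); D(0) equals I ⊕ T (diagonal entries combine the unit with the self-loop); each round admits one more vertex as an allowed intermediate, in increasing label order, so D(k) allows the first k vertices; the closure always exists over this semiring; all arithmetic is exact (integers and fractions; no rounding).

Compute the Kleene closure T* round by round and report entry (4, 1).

D(0):
  [∞, 22, 4, 97, 70]
  [56, ∞, -∞, 28, -∞]
  [-∞, -∞, ∞, -∞, 47]
  [-∞, -∞, 3, ∞, -∞]
  [49, 40, 48, 44, ∞]
D(1):
  [∞, 22, 4, 97, 70]
  [56, ∞, 4, 56, 56]
  [-∞, -∞, ∞, -∞, 47]
  [-∞, -∞, 3, ∞, -∞]
  [49, 40, 48, 49, ∞]
D(2):
  [∞, 22, 4, 97, 70]
  [56, ∞, 4, 56, 56]
  [-∞, -∞, ∞, -∞, 47]
  [-∞, -∞, 3, ∞, -∞]
  [49, 40, 48, 49, ∞]
D(3):
  [∞, 22, 4, 97, 70]
  [56, ∞, 4, 56, 56]
  [-∞, -∞, ∞, -∞, 47]
  [-∞, -∞, 3, ∞, 3]
  [49, 40, 48, 49, ∞]
D(4):
  [∞, 22, 4, 97, 70]
  [56, ∞, 4, 56, 56]
  [-∞, -∞, ∞, -∞, 47]
  [-∞, -∞, 3, ∞, 3]
  [49, 40, 48, 49, ∞]
D(5):
  [∞, 40, 48, 97, 70]
  [56, ∞, 48, 56, 56]
  [47, 40, ∞, 47, 47]
  [3, 3, 3, ∞, 3]
  [49, 40, 48, 49, ∞]
Answer: T*[4][1] = 3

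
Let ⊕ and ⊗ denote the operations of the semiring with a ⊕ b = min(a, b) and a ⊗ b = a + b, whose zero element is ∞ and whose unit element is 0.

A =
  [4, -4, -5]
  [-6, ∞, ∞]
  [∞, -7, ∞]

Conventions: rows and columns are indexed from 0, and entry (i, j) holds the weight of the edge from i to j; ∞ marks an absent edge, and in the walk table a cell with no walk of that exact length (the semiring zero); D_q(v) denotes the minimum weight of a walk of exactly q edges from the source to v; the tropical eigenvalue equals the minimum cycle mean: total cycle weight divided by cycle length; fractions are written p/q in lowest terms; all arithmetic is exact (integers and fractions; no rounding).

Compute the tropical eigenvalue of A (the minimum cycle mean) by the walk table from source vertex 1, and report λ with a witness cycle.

q=0: [∞, 0, ∞]
q=1: [-6, ∞, ∞]
q=2: [-2, -10, -11]
q=3: [-16, -18, -7]
Optimal cycle mean attained by: cycle 0->2->1->0, total (-5) + (-7) + (-6), length 3.
Answer: λ = -6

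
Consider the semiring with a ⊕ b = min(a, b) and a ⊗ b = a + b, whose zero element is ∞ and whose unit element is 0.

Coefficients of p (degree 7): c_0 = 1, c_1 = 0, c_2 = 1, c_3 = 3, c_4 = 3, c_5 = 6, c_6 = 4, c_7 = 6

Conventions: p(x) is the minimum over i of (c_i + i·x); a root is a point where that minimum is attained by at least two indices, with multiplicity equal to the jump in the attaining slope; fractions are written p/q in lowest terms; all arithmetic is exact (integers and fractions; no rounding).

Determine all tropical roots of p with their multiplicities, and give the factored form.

hull edge (i=0, c=1) to (i=1, c=0): slope -1, span 1
hull edge (i=1, c=0) to (i=6, c=4): slope 4/5, span 5
hull edge (i=6, c=4) to (i=7, c=6): slope 2, span 1
Factored form: p(x) = 6 ⊗ (x ⊕ (-2)) ⊗ (x ⊕ (-4/5)) ⊗ (x ⊕ (-4/5)) ⊗ (x ⊕ (-4/5)) ⊗ (x ⊕ (-4/5)) ⊗ (x ⊕ (-4/5)) ⊗ (x ⊕ 1)
Answer: roots = -2 (mult 1), -4/5 (mult 5), 1 (mult 1)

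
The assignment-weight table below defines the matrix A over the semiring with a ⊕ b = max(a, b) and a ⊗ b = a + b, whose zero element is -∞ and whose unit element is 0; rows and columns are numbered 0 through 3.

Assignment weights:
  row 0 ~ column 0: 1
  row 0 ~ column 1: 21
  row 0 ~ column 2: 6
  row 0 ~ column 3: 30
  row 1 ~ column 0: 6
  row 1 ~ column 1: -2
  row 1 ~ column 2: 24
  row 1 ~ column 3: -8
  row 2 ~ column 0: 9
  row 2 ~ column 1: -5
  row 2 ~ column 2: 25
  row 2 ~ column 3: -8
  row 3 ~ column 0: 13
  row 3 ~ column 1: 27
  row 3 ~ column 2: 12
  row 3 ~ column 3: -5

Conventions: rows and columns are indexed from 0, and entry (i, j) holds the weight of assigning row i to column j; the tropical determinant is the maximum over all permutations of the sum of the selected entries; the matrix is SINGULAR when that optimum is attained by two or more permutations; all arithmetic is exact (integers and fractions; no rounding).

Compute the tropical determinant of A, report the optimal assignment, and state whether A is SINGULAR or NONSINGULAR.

σ = (0, 1, 2, 3): 1 + (-2) + 25 + (-5) = 19
σ = (0, 1, 3, 2): 1 + (-2) + (-8) + 12 = 3
σ = (0, 2, 1, 3): 1 + 24 + (-5) + (-5) = 15
σ = (0, 2, 3, 1): 1 + 24 + (-8) + 27 = 44
σ = (0, 3, 1, 2): 1 + (-8) + (-5) + 12 = 0
σ = (0, 3, 2, 1): 1 + (-8) + 25 + 27 = 45
σ = (1, 0, 2, 3): 21 + 6 + 25 + (-5) = 47
σ = (1, 0, 3, 2): 21 + 6 + (-8) + 12 = 31
σ = (1, 2, 0, 3): 21 + 24 + 9 + (-5) = 49
σ = (1, 2, 3, 0): 21 + 24 + (-8) + 13 = 50
σ = (1, 3, 0, 2): 21 + (-8) + 9 + 12 = 34
σ = (1, 3, 2, 0): 21 + (-8) + 25 + 13 = 51
σ = (2, 0, 1, 3): 6 + 6 + (-5) + (-5) = 2
σ = (2, 0, 3, 1): 6 + 6 + (-8) + 27 = 31
σ = (2, 1, 0, 3): 6 + (-2) + 9 + (-5) = 8
σ = (2, 1, 3, 0): 6 + (-2) + (-8) + 13 = 9
σ = (2, 3, 0, 1): 6 + (-8) + 9 + 27 = 34
σ = (2, 3, 1, 0): 6 + (-8) + (-5) + 13 = 6
σ = (3, 0, 1, 2): 30 + 6 + (-5) + 12 = 43
σ = (3, 0, 2, 1): 30 + 6 + 25 + 27 = 88
σ = (3, 1, 0, 2): 30 + (-2) + 9 + 12 = 49
σ = (3, 1, 2, 0): 30 + (-2) + 25 + 13 = 66
σ = (3, 2, 0, 1): 30 + 24 + 9 + 27 = 90
σ = (3, 2, 1, 0): 30 + 24 + (-5) + 13 = 62
Optimal value attained by: σ = (3, 2, 0, 1).
Answer: det⊕(A) = 90; verdict: NONSINGULAR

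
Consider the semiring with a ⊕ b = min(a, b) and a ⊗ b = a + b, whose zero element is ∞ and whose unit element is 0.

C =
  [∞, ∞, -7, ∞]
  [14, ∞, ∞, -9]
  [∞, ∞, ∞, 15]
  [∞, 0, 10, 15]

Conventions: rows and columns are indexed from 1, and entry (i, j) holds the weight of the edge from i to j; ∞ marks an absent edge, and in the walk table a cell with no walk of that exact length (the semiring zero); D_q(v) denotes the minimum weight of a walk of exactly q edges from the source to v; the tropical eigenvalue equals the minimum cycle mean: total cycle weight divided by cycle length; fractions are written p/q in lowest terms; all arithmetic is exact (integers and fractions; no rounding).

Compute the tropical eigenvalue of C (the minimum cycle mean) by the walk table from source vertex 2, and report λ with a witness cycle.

q=0: [∞, 0, ∞, ∞]
q=1: [14, ∞, ∞, -9]
q=2: [∞, -9, 1, 6]
q=3: [5, 6, 16, -18]
q=4: [20, -18, -8, -3]
Optimal cycle mean attained by: cycle 2->4->2, total (-9) + 0, length 2.
Answer: λ = -9/2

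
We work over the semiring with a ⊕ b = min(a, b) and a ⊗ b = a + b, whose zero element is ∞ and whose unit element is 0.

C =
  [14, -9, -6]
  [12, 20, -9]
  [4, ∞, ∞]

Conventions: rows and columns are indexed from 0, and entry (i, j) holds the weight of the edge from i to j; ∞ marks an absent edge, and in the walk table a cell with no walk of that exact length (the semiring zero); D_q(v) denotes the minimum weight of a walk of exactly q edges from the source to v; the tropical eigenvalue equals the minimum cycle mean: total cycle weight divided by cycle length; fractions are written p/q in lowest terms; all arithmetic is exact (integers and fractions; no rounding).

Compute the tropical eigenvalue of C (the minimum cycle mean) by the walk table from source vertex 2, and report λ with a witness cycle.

q=0: [∞, ∞, 0]
q=1: [4, ∞, ∞]
q=2: [18, -5, -2]
q=3: [2, 9, -14]
Optimal cycle mean attained by: cycle 0->1->2->0, total (-9) + (-9) + 4, length 3.
Answer: λ = -14/3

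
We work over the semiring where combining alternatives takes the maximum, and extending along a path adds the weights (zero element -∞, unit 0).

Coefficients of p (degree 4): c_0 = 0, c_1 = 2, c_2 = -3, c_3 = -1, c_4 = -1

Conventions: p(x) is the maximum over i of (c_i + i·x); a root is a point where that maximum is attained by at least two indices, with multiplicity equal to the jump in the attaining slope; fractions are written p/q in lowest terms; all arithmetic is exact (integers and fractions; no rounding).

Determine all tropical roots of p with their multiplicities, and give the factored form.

hull edge (i=0, c=0) to (i=1, c=2): slope 2, span 1
hull edge (i=1, c=2) to (i=4, c=-1): slope -1, span 3
Factored form: p(x) = -1 ⊗ (x ⊕ (-2)) ⊗ (x ⊕ 1) ⊗ (x ⊕ 1) ⊗ (x ⊕ 1)
Answer: roots = -2 (mult 1), 1 (mult 3)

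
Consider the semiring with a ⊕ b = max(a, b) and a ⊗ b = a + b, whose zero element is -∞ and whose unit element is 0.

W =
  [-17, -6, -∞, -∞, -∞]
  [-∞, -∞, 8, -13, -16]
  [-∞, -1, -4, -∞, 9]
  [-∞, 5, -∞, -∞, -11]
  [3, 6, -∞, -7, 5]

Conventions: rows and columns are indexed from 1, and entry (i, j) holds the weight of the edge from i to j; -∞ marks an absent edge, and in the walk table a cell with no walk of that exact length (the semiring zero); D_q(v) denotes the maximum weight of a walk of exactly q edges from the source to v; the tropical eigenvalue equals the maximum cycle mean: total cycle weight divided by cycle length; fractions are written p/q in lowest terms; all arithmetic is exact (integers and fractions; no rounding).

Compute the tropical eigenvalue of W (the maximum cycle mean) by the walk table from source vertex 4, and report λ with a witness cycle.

q=0: [-∞, -∞, -∞, 0, -∞]
q=1: [-∞, 5, -∞, -∞, -11]
q=2: [-8, -5, 13, -8, -6]
q=3: [-3, 12, 9, -13, 22]
q=4: [25, 28, 20, 15, 27]
q=5: [30, 33, 36, 20, 32]
Optimal cycle mean attained by: cycle 2->3->5->2, total 8 + 9 + 6, length 3.
Answer: λ = 23/3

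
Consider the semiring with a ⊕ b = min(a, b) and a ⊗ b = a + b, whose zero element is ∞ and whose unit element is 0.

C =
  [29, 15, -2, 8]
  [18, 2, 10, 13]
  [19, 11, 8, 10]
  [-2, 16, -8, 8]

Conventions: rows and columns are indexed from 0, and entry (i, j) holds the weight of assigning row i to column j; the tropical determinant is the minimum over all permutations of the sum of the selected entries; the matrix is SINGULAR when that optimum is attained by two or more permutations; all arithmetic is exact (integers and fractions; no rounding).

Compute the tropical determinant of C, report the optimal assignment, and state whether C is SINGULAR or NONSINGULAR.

σ = (0, 1, 2, 3): 29 + 2 + 8 + 8 = 47
σ = (0, 1, 3, 2): 29 + 2 + 10 + (-8) = 33
σ = (0, 2, 1, 3): 29 + 10 + 11 + 8 = 58
σ = (0, 2, 3, 1): 29 + 10 + 10 + 16 = 65
σ = (0, 3, 1, 2): 29 + 13 + 11 + (-8) = 45
σ = (0, 3, 2, 1): 29 + 13 + 8 + 16 = 66
σ = (1, 0, 2, 3): 15 + 18 + 8 + 8 = 49
σ = (1, 0, 3, 2): 15 + 18 + 10 + (-8) = 35
σ = (1, 2, 0, 3): 15 + 10 + 19 + 8 = 52
σ = (1, 2, 3, 0): 15 + 10 + 10 + (-2) = 33
σ = (1, 3, 0, 2): 15 + 13 + 19 + (-8) = 39
σ = (1, 3, 2, 0): 15 + 13 + 8 + (-2) = 34
σ = (2, 0, 1, 3): (-2) + 18 + 11 + 8 = 35
σ = (2, 0, 3, 1): (-2) + 18 + 10 + 16 = 42
σ = (2, 1, 0, 3): (-2) + 2 + 19 + 8 = 27
σ = (2, 1, 3, 0): (-2) + 2 + 10 + (-2) = 8
σ = (2, 3, 0, 1): (-2) + 13 + 19 + 16 = 46
σ = (2, 3, 1, 0): (-2) + 13 + 11 + (-2) = 20
σ = (3, 0, 1, 2): 8 + 18 + 11 + (-8) = 29
σ = (3, 0, 2, 1): 8 + 18 + 8 + 16 = 50
σ = (3, 1, 0, 2): 8 + 2 + 19 + (-8) = 21
σ = (3, 1, 2, 0): 8 + 2 + 8 + (-2) = 16
σ = (3, 2, 0, 1): 8 + 10 + 19 + 16 = 53
σ = (3, 2, 1, 0): 8 + 10 + 11 + (-2) = 27
Optimal value attained by: σ = (2, 1, 3, 0).
Answer: det⊕(C) = 8; verdict: NONSINGULAR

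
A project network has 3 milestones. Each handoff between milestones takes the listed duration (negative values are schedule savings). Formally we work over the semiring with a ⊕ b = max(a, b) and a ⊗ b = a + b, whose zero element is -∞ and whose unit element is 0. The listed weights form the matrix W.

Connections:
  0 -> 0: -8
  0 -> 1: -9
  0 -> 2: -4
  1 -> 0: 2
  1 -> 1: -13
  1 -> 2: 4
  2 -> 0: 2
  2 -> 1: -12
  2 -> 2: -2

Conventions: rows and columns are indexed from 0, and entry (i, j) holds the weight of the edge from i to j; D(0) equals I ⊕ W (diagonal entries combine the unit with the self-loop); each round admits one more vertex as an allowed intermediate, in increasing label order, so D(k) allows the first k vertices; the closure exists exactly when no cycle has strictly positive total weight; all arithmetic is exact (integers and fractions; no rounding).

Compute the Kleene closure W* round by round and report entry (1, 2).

D(0):
  [0, -9, -4]
  [2, 0, 4]
  [2, -12, 0]
D(1):
  [0, -9, -4]
  [2, 0, 4]
  [2, -7, 0]
D(2):
  [0, -9, -4]
  [2, 0, 4]
  [2, -7, 0]
D(3):
  [0, -9, -4]
  [6, 0, 4]
  [2, -7, 0]
Answer: W*[1][2] = 4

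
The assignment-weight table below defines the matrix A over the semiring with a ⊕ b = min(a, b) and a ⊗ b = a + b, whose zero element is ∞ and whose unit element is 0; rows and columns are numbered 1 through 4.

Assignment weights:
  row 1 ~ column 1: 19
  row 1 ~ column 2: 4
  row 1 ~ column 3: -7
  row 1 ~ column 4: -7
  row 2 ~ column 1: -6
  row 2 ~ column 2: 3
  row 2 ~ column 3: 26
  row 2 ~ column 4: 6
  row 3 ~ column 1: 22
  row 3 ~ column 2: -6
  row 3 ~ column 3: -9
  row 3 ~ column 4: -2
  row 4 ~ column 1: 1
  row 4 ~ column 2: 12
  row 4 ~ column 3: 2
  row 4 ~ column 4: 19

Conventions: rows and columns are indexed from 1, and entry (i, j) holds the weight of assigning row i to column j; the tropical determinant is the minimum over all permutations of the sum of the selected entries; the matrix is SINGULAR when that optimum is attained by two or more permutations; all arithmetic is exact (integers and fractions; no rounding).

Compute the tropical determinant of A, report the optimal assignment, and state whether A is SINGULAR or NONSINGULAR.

σ = (1, 2, 3, 4): 19 + 3 + (-9) + 19 = 32
σ = (1, 2, 4, 3): 19 + 3 + (-2) + 2 = 22
σ = (1, 3, 2, 4): 19 + 26 + (-6) + 19 = 58
σ = (1, 3, 4, 2): 19 + 26 + (-2) + 12 = 55
σ = (1, 4, 2, 3): 19 + 6 + (-6) + 2 = 21
σ = (1, 4, 3, 2): 19 + 6 + (-9) + 12 = 28
σ = (2, 1, 3, 4): 4 + (-6) + (-9) + 19 = 8
σ = (2, 1, 4, 3): 4 + (-6) + (-2) + 2 = -2
σ = (2, 3, 1, 4): 4 + 26 + 22 + 19 = 71
σ = (2, 3, 4, 1): 4 + 26 + (-2) + 1 = 29
σ = (2, 4, 1, 3): 4 + 6 + 22 + 2 = 34
σ = (2, 4, 3, 1): 4 + 6 + (-9) + 1 = 2
σ = (3, 1, 2, 4): (-7) + (-6) + (-6) + 19 = 0
σ = (3, 1, 4, 2): (-7) + (-6) + (-2) + 12 = -3
σ = (3, 2, 1, 4): (-7) + 3 + 22 + 19 = 37
σ = (3, 2, 4, 1): (-7) + 3 + (-2) + 1 = -5
σ = (3, 4, 1, 2): (-7) + 6 + 22 + 12 = 33
σ = (3, 4, 2, 1): (-7) + 6 + (-6) + 1 = -6
σ = (4, 1, 2, 3): (-7) + (-6) + (-6) + 2 = -17
σ = (4, 1, 3, 2): (-7) + (-6) + (-9) + 12 = -10
σ = (4, 2, 1, 3): (-7) + 3 + 22 + 2 = 20
σ = (4, 2, 3, 1): (-7) + 3 + (-9) + 1 = -12
σ = (4, 3, 1, 2): (-7) + 26 + 22 + 12 = 53
σ = (4, 3, 2, 1): (-7) + 26 + (-6) + 1 = 14
Optimal value attained by: σ = (4, 1, 2, 3).
Answer: det⊕(A) = -17; verdict: NONSINGULAR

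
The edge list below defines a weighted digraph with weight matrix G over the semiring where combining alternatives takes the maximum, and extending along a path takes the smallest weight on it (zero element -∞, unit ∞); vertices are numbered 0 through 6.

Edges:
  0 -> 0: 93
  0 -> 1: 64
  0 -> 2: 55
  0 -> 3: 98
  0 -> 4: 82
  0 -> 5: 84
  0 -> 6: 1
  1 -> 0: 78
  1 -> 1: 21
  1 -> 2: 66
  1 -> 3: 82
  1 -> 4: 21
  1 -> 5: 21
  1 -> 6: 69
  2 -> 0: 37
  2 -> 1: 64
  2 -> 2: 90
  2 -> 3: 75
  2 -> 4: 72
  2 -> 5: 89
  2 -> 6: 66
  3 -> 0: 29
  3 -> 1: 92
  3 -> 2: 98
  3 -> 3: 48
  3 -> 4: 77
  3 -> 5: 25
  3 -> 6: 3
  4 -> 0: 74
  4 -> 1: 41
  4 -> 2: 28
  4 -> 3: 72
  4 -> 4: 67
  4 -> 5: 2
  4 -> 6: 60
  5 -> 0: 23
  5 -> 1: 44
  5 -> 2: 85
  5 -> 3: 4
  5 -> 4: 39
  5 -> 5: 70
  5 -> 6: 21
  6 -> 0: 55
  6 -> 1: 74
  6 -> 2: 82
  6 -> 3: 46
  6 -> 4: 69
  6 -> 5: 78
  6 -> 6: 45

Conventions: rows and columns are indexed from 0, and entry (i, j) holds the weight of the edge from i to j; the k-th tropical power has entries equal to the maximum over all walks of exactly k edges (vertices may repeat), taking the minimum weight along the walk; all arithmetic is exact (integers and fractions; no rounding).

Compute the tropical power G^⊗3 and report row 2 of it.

G^⊗2:
  [93, 92, 98, 93, 82, 84, 64]
  [78, 82, 82, 78, 78, 78, 66]
  [72, 75, 90, 75, 75, 89, 66]
  [78, 64, 90, 82, 72, 89, 69]
  [74, 72, 72, 74, 74, 74, 60]
  [44, 64, 85, 75, 72, 85, 66]
  [74, 64, 82, 75, 72, 82, 69]
G^⊗3:
  [93, 92, 93, 93, 82, 89, 69]
  [78, 78, 82, 82, 78, 82, 69]
  [75, 75, 90, 75, 75, 89, 69]
  [78, 82, 90, 78, 78, 89, 66]
  [74, 74, 74, 74, 74, 74, 69]
  [72, 75, 85, 75, 75, 85, 66]
  [74, 75, 82, 75, 75, 82, 66]
Answer: row 2 of G^⊗3 = [75, 75, 90, 75, 75, 89, 69]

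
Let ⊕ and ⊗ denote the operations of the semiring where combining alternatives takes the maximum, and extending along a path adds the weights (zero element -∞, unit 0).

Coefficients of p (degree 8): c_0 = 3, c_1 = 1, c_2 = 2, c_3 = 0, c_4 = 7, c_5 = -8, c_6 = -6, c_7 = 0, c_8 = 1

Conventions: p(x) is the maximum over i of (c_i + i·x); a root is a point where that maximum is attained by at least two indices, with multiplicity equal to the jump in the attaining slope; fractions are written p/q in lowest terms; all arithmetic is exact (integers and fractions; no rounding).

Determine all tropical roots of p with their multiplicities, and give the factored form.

hull edge (i=0, c=3) to (i=4, c=7): slope 1, span 4
hull edge (i=4, c=7) to (i=8, c=1): slope -3/2, span 4
Factored form: p(x) = 1 ⊗ (x ⊕ (-1)) ⊗ (x ⊕ (-1)) ⊗ (x ⊕ (-1)) ⊗ (x ⊕ (-1)) ⊗ (x ⊕ 3/2) ⊗ (x ⊕ 3/2) ⊗ (x ⊕ 3/2) ⊗ (x ⊕ 3/2)
Answer: roots = -1 (mult 4), 3/2 (mult 4)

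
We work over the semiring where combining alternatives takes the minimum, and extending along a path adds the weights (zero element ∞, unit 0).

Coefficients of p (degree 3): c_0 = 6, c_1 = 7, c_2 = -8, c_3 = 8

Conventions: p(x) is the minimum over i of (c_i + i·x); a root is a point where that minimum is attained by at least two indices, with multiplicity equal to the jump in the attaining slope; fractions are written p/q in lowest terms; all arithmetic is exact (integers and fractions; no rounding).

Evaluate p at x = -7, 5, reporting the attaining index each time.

p(-7) = min(6+0·(-7)=6, 7+1·(-7)=0, -8+2·(-7)=-22, 8+3·(-7)=-13) = -22 (attained by i=2)
p(5) = min(6+0·5=6, 7+1·5=12, -8+2·5=2, 8+3·5=23) = 2 (attained by i=2)
Answer: p(-7) = -22; p(5) = 2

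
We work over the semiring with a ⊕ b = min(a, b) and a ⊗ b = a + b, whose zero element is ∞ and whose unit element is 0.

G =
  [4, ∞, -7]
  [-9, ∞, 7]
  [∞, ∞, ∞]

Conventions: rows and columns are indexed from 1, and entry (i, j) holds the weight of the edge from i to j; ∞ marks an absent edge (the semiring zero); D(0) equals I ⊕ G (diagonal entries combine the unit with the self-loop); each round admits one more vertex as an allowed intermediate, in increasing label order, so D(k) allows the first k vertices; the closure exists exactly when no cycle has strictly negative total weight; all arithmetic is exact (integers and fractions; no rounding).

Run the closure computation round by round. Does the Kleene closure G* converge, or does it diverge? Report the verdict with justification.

D(0):
  [0, ∞, -7]
  [-9, 0, 7]
  [∞, ∞, 0]
D(1):
  [0, ∞, -7]
  [-9, 0, -16]
  [∞, ∞, 0]
D(2):
  [0, ∞, -7]
  [-9, 0, -16]
  [∞, ∞, 0]
D(3):
  [0, ∞, -7]
  [-9, 0, -16]
  [∞, ∞, 0]
Key observation: every diagonal entry stays at the unit through all rounds, so no improving cycle exists.
Answer: CONVERGES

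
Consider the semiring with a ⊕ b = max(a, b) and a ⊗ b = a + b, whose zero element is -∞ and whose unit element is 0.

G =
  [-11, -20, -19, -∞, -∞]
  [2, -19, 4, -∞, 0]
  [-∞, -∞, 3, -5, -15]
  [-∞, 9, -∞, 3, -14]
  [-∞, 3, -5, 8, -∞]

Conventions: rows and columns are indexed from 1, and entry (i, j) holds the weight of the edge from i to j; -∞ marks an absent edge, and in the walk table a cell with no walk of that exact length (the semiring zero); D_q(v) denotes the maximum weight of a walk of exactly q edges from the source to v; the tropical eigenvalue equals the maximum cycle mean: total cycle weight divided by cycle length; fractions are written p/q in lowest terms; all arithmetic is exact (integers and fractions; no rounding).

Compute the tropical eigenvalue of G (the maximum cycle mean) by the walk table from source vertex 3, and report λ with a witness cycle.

q=0: [-∞, -∞, 0, -∞, -∞]
q=1: [-∞, -∞, 3, -5, -15]
q=2: [-∞, 4, 6, -2, -12]
q=3: [6, 7, 9, 1, 4]
q=4: [9, 10, 12, 12, 7]
q=5: [12, 21, 15, 15, 10]
Optimal cycle mean attained by: cycle 2->5->4->2, total 0 + 8 + 9, length 3.
Answer: λ = 17/3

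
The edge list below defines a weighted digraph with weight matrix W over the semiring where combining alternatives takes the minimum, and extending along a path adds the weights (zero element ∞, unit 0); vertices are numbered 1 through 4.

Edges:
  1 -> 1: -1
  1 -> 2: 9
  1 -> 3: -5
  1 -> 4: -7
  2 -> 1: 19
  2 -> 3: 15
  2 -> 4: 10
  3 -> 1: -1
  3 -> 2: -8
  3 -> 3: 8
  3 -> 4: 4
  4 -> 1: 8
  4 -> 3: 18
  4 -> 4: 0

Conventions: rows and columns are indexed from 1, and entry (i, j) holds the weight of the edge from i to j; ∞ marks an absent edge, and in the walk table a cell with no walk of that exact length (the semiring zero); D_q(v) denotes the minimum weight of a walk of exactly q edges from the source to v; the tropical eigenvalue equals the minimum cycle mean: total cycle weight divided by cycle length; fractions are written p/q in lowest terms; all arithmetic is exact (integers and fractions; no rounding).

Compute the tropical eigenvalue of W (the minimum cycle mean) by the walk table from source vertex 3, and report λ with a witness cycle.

q=0: [∞, ∞, 0, ∞]
q=1: [-1, -8, 8, 4]
q=2: [-2, 0, -6, -8]
q=3: [-7, -14, -7, -9]
q=4: [-8, -15, -12, -14]
Optimal cycle mean attained by: cycle 1->3->1, total (-5) + (-1), length 2.
Answer: λ = -3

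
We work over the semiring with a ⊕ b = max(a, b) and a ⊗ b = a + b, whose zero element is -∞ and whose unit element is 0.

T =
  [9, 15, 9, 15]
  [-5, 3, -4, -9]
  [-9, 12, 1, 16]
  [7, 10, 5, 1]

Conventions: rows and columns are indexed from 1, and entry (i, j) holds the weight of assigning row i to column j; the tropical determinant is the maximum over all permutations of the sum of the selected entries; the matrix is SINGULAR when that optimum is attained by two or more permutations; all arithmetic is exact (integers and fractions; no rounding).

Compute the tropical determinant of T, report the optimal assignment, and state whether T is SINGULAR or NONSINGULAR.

σ = (1, 2, 3, 4): 9 + 3 + 1 + 1 = 14
σ = (1, 2, 4, 3): 9 + 3 + 16 + 5 = 33
σ = (1, 3, 2, 4): 9 + (-4) + 12 + 1 = 18
σ = (1, 3, 4, 2): 9 + (-4) + 16 + 10 = 31
σ = (1, 4, 2, 3): 9 + (-9) + 12 + 5 = 17
σ = (1, 4, 3, 2): 9 + (-9) + 1 + 10 = 11
σ = (2, 1, 3, 4): 15 + (-5) + 1 + 1 = 12
σ = (2, 1, 4, 3): 15 + (-5) + 16 + 5 = 31
σ = (2, 3, 1, 4): 15 + (-4) + (-9) + 1 = 3
σ = (2, 3, 4, 1): 15 + (-4) + 16 + 7 = 34
σ = (2, 4, 1, 3): 15 + (-9) + (-9) + 5 = 2
σ = (2, 4, 3, 1): 15 + (-9) + 1 + 7 = 14
σ = (3, 1, 2, 4): 9 + (-5) + 12 + 1 = 17
σ = (3, 1, 4, 2): 9 + (-5) + 16 + 10 = 30
σ = (3, 2, 1, 4): 9 + 3 + (-9) + 1 = 4
σ = (3, 2, 4, 1): 9 + 3 + 16 + 7 = 35
σ = (3, 4, 1, 2): 9 + (-9) + (-9) + 10 = 1
σ = (3, 4, 2, 1): 9 + (-9) + 12 + 7 = 19
σ = (4, 1, 2, 3): 15 + (-5) + 12 + 5 = 27
σ = (4, 1, 3, 2): 15 + (-5) + 1 + 10 = 21
σ = (4, 2, 1, 3): 15 + 3 + (-9) + 5 = 14
σ = (4, 2, 3, 1): 15 + 3 + 1 + 7 = 26
σ = (4, 3, 1, 2): 15 + (-4) + (-9) + 10 = 12
σ = (4, 3, 2, 1): 15 + (-4) + 12 + 7 = 30
Optimal value attained by: σ = (3, 2, 4, 1).
Answer: det⊕(T) = 35; verdict: NONSINGULAR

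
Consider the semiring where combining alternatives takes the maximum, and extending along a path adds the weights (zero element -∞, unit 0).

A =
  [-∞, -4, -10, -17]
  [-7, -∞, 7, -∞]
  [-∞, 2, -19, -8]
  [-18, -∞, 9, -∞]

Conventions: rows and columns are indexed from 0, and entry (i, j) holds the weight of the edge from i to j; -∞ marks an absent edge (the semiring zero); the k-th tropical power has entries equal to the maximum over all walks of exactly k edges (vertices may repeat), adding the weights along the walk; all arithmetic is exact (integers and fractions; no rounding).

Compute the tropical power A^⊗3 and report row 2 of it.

A^⊗2:
  [-11, -8, 3, -18]
  [-∞, 9, -12, -1]
  [-5, -17, 9, -27]
  [-∞, 11, -10, 1]
A^⊗3:
  [-15, 5, -1, -5]
  [2, -10, 16, -20]
  [-24, 11, -10, 1]
  [4, -8, 18, -18]
Answer: row 2 of A^⊗3 = [-24, 11, -10, 1]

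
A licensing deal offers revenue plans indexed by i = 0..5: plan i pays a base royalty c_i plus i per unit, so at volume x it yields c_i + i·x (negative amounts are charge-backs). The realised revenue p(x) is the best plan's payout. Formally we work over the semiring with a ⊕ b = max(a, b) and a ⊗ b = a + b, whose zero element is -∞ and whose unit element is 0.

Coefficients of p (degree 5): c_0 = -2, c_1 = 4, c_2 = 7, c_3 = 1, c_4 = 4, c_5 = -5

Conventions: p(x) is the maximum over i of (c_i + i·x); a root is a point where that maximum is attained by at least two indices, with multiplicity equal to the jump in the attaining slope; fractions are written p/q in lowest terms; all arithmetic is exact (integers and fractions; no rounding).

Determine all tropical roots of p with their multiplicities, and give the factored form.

hull edge (i=0, c=-2) to (i=1, c=4): slope 6, span 1
hull edge (i=1, c=4) to (i=2, c=7): slope 3, span 1
hull edge (i=2, c=7) to (i=4, c=4): slope -3/2, span 2
hull edge (i=4, c=4) to (i=5, c=-5): slope -9, span 1
Factored form: p(x) = -5 ⊗ (x ⊕ (-6)) ⊗ (x ⊕ (-3)) ⊗ (x ⊕ 3/2) ⊗ (x ⊕ 3/2) ⊗ (x ⊕ 9)
Answer: roots = -6 (mult 1), -3 (mult 1), 3/2 (mult 2), 9 (mult 1)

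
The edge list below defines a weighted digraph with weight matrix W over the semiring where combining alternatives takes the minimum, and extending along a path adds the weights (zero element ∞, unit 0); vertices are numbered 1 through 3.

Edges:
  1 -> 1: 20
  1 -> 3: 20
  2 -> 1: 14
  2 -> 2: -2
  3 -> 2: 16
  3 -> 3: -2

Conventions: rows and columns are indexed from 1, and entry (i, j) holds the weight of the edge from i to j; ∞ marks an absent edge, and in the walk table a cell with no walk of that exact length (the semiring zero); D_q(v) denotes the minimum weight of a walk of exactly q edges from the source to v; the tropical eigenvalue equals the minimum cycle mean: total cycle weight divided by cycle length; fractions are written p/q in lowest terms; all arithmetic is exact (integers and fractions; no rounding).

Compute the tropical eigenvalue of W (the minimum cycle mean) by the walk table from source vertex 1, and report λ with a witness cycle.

q=0: [0, ∞, ∞]
q=1: [20, ∞, 20]
q=2: [40, 36, 18]
q=3: [50, 34, 16]
Optimal cycle mean attained by: cycle 2->2, total (-2), length 1.
Answer: λ = -2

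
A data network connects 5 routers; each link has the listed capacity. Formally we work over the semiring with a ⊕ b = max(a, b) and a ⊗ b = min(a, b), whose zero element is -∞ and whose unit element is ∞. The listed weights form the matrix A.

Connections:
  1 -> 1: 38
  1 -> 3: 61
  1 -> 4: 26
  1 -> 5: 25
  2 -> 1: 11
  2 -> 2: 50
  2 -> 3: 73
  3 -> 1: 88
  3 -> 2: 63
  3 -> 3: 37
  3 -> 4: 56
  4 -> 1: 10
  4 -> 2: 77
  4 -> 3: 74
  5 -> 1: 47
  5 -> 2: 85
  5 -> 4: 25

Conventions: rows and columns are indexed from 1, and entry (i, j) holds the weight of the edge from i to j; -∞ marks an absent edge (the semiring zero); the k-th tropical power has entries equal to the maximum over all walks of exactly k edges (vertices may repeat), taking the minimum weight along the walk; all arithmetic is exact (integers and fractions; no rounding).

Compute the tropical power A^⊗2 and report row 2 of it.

A^⊗2:
  [61, 61, 38, 56, 25]
  [73, 63, 50, 56, 11]
  [38, 56, 63, 37, 25]
  [74, 63, 73, 56, 10]
  [38, 50, 73, 26, 25]
Answer: row 2 of A^⊗2 = [73, 63, 50, 56, 11]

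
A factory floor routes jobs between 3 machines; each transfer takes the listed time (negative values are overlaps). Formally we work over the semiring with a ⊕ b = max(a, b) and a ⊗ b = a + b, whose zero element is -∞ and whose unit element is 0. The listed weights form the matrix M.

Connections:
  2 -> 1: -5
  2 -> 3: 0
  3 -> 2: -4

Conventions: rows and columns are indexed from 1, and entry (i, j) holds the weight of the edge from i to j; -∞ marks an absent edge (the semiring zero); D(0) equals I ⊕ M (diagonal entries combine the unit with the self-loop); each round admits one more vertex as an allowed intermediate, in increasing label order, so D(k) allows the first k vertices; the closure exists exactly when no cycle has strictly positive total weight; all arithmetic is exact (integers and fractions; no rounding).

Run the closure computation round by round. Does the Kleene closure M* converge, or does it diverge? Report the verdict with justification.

D(0):
  [0, -∞, -∞]
  [-5, 0, 0]
  [-∞, -4, 0]
D(1):
  [0, -∞, -∞]
  [-5, 0, 0]
  [-∞, -4, 0]
D(2):
  [0, -∞, -∞]
  [-5, 0, 0]
  [-9, -4, 0]
D(3):
  [0, -∞, -∞]
  [-5, 0, 0]
  [-9, -4, 0]
Key observation: every diagonal entry stays at the unit through all rounds, so no improving cycle exists.
Answer: CONVERGES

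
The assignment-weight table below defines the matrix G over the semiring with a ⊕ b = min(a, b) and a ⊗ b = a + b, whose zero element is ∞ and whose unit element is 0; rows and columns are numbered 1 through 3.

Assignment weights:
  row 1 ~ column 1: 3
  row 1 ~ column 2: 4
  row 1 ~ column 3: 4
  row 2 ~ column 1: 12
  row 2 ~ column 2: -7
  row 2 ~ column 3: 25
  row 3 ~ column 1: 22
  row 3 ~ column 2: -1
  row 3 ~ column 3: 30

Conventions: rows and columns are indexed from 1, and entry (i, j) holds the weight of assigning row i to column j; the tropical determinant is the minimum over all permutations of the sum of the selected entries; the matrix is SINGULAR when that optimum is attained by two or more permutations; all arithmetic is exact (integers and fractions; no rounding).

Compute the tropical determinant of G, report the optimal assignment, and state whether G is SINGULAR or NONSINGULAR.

σ = (1, 2, 3): 3 + (-7) + 30 = 26
σ = (1, 3, 2): 3 + 25 + (-1) = 27
σ = (2, 1, 3): 4 + 12 + 30 = 46
σ = (2, 3, 1): 4 + 25 + 22 = 51
σ = (3, 1, 2): 4 + 12 + (-1) = 15
σ = (3, 2, 1): 4 + (-7) + 22 = 19
Optimal value attained by: σ = (3, 1, 2).
Answer: det⊕(G) = 15; verdict: NONSINGULAR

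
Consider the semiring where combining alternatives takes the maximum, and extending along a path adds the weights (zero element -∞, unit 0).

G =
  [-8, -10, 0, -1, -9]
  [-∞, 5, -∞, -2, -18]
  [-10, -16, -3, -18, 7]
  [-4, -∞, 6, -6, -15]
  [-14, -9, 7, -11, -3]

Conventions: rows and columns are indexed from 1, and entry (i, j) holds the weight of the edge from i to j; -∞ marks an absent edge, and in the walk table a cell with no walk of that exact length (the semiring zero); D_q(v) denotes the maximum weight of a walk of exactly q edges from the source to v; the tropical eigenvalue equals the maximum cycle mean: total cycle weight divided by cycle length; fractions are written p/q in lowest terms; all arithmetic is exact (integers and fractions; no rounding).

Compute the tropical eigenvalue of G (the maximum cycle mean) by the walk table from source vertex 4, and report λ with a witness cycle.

q=0: [-∞, -∞, -∞, 0, -∞]
q=1: [-4, -∞, 6, -6, -15]
q=2: [-4, -10, 3, -5, 13]
q=3: [-1, 4, 20, 2, 10]
q=4: [10, 9, 17, 2, 27]
q=5: [13, 18, 34, 16, 24]
Optimal cycle mean attained by: cycle 3->5->3, total 7 + 7, length 2.
Answer: λ = 7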